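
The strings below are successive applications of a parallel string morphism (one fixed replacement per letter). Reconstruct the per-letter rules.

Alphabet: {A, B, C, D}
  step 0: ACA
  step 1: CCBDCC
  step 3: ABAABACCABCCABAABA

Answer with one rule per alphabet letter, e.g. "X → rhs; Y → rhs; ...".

A->CC, B->AB, C->BD, D->A

  step 0 ⇒ step 1: ACA ⇒ CC·BD·CC
    A ↦ CC
    C ↦ BD
    B ↦ AB  (constrained at step 1)
    D ↦ A  (constrained at step 1)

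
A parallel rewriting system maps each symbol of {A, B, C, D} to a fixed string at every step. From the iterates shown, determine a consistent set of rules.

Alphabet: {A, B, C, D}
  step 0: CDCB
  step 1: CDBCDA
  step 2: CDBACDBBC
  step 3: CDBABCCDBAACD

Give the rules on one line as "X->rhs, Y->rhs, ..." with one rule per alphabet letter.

  step 2 ⇒ step 3: CDBACDBBC ⇒ CD·B·A·BC·CD·B·A·A·CD
    A ↦ BC
    B ↦ A
    C ↦ CD
    D ↦ B

A->BC, B->A, C->CD, D->B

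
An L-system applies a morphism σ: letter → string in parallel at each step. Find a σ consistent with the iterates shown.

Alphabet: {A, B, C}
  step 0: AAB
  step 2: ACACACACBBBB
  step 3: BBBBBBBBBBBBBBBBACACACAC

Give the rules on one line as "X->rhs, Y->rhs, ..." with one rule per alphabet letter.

A->BB, B->AC, C->BB

  step 2 ⇒ step 3: ACACACACBBBB ⇒ BB·BB·BB·BB·BB·BB·BB·BB·AC·AC·AC·AC
    A ↦ BB
    B ↦ AC
    C ↦ BB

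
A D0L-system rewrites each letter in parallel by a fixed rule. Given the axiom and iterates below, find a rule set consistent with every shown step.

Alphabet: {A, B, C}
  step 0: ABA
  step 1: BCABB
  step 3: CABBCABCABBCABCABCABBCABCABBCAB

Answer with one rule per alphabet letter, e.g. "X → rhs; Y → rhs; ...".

A->B, B->CAB, C->CAB

  step 0 ⇒ step 1: ABA ⇒ B·CAB·B
    A ↦ B
    B ↦ CAB
    C ↦ CAB  (constrained at step 1)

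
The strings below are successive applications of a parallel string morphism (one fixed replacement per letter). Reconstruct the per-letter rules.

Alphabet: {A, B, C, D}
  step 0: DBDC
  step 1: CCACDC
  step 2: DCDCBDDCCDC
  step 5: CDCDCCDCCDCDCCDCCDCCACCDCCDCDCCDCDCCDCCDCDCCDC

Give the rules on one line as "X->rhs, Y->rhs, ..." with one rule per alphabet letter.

A->BD, B->CA, C->DC, D->C

  step 1 ⇒ step 2: CCACDC ⇒ DC·DC·BD·DC·C·DC
    A ↦ BD
    C ↦ DC
    D ↦ C
  step 0 ⇒ step 1: DBDC ⇒ C·CA·C·DC
    B ↦ CA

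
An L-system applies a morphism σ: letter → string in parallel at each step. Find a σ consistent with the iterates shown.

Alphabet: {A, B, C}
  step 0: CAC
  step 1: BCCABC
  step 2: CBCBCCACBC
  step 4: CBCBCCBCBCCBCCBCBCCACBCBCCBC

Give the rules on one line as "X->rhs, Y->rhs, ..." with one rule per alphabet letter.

  step 1 ⇒ step 2: BCCABC ⇒ C·BC·BC·CA·C·BC
    A ↦ CA
    B ↦ C
    C ↦ BC

A->CA, B->C, C->BC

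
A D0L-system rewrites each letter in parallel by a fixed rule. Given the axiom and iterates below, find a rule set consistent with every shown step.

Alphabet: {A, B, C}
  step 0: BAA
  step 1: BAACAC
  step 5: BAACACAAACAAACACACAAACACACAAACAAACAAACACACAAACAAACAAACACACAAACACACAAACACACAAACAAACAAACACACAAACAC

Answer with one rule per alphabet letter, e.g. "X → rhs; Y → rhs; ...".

A->AC, B->BA, C->AA

  step 0 ⇒ step 1: BAA ⇒ BA·AC·AC
    A ↦ AC
    B ↦ BA
    C ↦ AA  (constrained at step 1)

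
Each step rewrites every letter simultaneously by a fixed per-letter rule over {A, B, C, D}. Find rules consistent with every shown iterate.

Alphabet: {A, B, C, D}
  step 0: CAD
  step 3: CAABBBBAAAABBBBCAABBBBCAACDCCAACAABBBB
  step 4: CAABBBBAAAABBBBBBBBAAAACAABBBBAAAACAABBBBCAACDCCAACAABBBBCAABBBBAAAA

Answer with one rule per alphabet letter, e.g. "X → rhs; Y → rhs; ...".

A->BB, B->A, C->CAA, D->CDC

  step 3 ⇒ step 4: CAABBBBAAAABBBBCAABBBBCAACDCCAACAABBBB ⇒ CAA·BB·BB·A·A·A·A·BB·BB·BB·BB·A·A·A·A·CAA·BB·BB·A·A·A·A·CAA·BB·BB·CAA·CDC·CAA·CAA·BB·BB·CAA·BB·BB·A·A·A·A
    A ↦ BB
    B ↦ A
    C ↦ CAA
    D ↦ CDC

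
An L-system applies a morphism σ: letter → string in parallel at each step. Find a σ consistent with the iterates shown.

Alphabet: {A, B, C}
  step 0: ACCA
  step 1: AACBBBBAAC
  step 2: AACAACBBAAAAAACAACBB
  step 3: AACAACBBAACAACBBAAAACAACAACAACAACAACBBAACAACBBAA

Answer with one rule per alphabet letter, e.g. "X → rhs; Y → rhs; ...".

  step 2 ⇒ step 3: AACAACBBAAAAAACAACBB ⇒ AAC·AAC·BB·AAC·AAC·BB·A·A·AAC·AAC·AAC·AAC·AAC·AAC·BB·AAC·AAC·BB·A·A
    A ↦ AAC
    B ↦ A
    C ↦ BB

A->AAC, B->A, C->BB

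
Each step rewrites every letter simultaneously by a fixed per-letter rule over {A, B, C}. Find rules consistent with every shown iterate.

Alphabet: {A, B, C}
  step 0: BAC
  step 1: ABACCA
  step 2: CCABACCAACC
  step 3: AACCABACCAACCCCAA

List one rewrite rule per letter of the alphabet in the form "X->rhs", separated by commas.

  step 2 ⇒ step 3: CCABACCAACC ⇒ A·A·CC·ABA·CC·A·A·CC·CC·A·A
    A ↦ CC
    B ↦ ABA
    C ↦ A

A->CC, B->ABA, C->A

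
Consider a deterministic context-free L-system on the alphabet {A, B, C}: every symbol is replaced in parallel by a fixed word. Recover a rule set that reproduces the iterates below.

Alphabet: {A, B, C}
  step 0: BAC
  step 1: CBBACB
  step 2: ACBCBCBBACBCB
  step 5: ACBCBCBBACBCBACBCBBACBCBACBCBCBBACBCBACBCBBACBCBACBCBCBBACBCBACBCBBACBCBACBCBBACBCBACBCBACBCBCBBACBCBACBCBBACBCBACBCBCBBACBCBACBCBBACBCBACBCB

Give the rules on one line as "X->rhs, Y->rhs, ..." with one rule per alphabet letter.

A->B, B->CB, C->ACB

  step 1 ⇒ step 2: CBBACB ⇒ ACB·CB·CB·B·ACB·CB
    A ↦ B
    B ↦ CB
    C ↦ ACB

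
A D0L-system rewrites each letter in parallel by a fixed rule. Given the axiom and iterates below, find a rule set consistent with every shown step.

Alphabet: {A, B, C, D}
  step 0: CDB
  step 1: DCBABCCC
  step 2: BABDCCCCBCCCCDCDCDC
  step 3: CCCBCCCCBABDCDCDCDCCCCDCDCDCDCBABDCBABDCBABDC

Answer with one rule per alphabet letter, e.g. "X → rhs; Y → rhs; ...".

  step 2 ⇒ step 3: BABDCCCCBCCCCDCDCDC ⇒ CCC·BC·CCC·BAB·DC·DC·DC·DC·CCC·DC·DC·DC·DC·BAB·DC·BAB·DC·BAB·DC
    A ↦ BC
    B ↦ CCC
    C ↦ DC
    D ↦ BAB

A->BC, B->CCC, C->DC, D->BAB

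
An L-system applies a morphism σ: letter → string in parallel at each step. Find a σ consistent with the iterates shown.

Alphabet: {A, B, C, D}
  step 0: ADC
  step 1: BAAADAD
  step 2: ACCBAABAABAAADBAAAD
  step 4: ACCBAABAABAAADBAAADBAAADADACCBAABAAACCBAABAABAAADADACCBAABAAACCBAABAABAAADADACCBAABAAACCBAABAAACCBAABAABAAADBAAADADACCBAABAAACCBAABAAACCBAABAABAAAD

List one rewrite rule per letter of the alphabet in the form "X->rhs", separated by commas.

A->BAA, B->ACC, C->AD, D->AD

  step 1 ⇒ step 2: BAAADAD ⇒ ACC·BAA·BAA·BAA·AD·BAA·AD
    A ↦ BAA
    B ↦ ACC
    D ↦ AD
  step 0 ⇒ step 1: ADC ⇒ BAA·AD·AD
    C ↦ AD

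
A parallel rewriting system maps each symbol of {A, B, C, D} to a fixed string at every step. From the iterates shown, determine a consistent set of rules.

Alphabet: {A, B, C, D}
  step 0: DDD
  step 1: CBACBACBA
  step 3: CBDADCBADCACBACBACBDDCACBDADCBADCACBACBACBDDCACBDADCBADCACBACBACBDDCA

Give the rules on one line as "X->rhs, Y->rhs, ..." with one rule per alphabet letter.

  step 0 ⇒ step 1: DDD ⇒ CBA·CBA·CBA
    D ↦ CBA
    A ↦ DCA  (constrained at step 1)
    B ↦ AD  (constrained at step 1)
    C ↦ CBD  (constrained at step 1)

A->DCA, B->AD, C->CBD, D->CBA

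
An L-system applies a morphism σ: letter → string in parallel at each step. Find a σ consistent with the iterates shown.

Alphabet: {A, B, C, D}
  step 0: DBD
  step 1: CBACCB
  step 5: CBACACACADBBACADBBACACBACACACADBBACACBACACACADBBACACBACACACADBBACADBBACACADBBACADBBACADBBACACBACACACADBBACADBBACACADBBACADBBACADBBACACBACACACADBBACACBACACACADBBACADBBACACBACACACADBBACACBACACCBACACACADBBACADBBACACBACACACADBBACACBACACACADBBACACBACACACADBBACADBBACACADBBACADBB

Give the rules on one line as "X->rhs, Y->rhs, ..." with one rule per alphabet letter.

A->ACA, B->AC, C->DBB, D->CB

  step 0 ⇒ step 1: DBD ⇒ CB·AC·CB
    B ↦ AC
    D ↦ CB
    A ↦ ACA  (constrained at step 1)
    C ↦ DBB  (constrained at step 1)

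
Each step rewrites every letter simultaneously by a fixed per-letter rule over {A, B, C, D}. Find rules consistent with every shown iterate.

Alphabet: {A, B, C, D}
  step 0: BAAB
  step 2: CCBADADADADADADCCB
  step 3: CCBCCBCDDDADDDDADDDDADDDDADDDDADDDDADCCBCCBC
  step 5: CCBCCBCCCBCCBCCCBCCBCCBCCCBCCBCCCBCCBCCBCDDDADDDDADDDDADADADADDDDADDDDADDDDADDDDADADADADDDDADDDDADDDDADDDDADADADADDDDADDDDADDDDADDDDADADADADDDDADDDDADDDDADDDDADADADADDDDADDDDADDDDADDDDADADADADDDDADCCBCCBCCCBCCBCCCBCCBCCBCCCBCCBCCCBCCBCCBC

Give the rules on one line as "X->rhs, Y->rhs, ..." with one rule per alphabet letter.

  step 2 ⇒ step 3: CCBADADADADADADCCB ⇒ CCB·CCB·C·DDD·AD·DDD·AD·DDD·AD·DDD·AD·DDD·AD·DDD·AD·CCB·CCB·C
    A ↦ DDD
    B ↦ C
    C ↦ CCB
    D ↦ AD

A->DDD, B->C, C->CCB, D->AD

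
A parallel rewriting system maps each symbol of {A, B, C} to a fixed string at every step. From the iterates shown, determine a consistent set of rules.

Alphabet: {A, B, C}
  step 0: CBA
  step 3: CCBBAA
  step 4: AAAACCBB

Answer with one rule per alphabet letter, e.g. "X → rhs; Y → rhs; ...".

A->B, B->C, C->AA

  step 3 ⇒ step 4: CCBBAA ⇒ AA·AA·C·C·B·B
    A ↦ B
    B ↦ C
    C ↦ AA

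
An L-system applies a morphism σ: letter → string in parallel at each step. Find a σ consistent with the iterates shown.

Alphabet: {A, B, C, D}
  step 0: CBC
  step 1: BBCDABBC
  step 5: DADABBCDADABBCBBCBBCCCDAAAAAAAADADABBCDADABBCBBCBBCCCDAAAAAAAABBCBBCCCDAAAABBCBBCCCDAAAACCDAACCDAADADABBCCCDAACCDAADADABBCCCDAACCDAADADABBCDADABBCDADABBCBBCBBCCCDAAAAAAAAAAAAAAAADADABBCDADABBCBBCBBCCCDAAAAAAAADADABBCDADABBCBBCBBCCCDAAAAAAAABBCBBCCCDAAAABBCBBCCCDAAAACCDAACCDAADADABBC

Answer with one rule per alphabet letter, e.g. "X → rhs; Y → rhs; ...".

A->AA, B->DA, C->BBC, D->CCD

  step 0 ⇒ step 1: CBC ⇒ BBC·DA·BBC
    B ↦ DA
    C ↦ BBC
    A ↦ AA  (constrained at step 1)
    D ↦ CCD  (constrained at step 1)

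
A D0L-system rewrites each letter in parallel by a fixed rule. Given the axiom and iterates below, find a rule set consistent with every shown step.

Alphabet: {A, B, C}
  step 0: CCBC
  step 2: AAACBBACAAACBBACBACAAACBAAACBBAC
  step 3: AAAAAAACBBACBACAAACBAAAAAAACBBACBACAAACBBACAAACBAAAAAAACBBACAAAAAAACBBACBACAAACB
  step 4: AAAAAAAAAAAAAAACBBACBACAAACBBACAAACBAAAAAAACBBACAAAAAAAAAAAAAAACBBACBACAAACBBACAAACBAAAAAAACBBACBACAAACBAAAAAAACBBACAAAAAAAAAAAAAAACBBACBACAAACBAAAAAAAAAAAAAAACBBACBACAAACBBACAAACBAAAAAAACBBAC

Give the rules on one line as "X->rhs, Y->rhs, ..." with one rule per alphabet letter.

A->AA, B->BAC, C->ACB

  step 3 ⇒ step 4: AAAAAAACBBACBACAAACBAAAAAAACBBACBACAAACBBACAAACBAAAAAAACBBACAAAAAAACBBACBACAAACB ⇒ AA·AA·AA·AA·AA·AA·AA·ACB·BAC·BAC·AA·ACB·BAC·AA·ACB·AA·AA·AA·ACB·BAC·AA·AA·AA·AA·AA·AA·AA·ACB·BAC·BAC·AA·ACB·BAC·AA·ACB·AA·AA·AA·ACB·BAC·BAC·AA·ACB·AA·AA·AA·ACB·BAC·AA·AA·AA·AA·AA·AA·AA·ACB·BAC·BAC·AA·ACB·AA·AA·AA·AA·AA·AA·AA·ACB·BAC·BAC·AA·ACB·BAC·AA·ACB·AA·AA·AA·ACB·BAC
    A ↦ AA
    B ↦ BAC
    C ↦ ACB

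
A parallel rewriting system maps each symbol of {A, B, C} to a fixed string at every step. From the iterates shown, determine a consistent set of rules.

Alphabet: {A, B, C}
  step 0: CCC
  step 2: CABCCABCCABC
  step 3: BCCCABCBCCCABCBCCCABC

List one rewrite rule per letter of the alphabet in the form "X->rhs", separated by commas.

  step 2 ⇒ step 3: CABCCABCCABC ⇒ BC·C·CA·BC·BC·C·CA·BC·BC·C·CA·BC
    A ↦ C
    B ↦ CA
    C ↦ BC

A->C, B->CA, C->BC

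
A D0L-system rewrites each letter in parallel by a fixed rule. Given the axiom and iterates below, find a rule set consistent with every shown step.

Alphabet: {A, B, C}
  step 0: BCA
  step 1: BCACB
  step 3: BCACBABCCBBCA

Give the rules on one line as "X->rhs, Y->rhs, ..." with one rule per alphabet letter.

A->CB, B->BC, C->A

  step 0 ⇒ step 1: BCA ⇒ BC·A·CB
    A ↦ CB
    B ↦ BC
    C ↦ A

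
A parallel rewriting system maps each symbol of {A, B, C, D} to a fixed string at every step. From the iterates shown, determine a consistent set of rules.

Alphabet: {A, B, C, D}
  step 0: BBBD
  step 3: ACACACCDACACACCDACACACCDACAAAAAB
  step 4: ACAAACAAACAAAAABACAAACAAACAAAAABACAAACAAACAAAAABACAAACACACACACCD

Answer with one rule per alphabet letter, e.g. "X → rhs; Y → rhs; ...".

A->AC, B->CD, C->AA, D->AB

  step 3 ⇒ step 4: ACACACCDACACACCDACACACCDACAAAAAB ⇒ AC·AA·AC·AA·AC·AA·AA·AB·AC·AA·AC·AA·AC·AA·AA·AB·AC·AA·AC·AA·AC·AA·AA·AB·AC·AA·AC·AC·AC·AC·AC·CD
    A ↦ AC
    B ↦ CD
    C ↦ AA
    D ↦ AB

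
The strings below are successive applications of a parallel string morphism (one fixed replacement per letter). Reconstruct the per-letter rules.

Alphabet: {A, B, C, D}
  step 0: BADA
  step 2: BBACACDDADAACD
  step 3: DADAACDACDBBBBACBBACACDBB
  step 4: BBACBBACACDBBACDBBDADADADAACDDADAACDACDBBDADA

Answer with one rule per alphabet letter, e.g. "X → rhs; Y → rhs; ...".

A->AC, B->DA, C->D, D->BB

  step 3 ⇒ step 4: DADAACDACDBBBBACBBACACDBB ⇒ BB·AC·BB·AC·AC·D·BB·AC·D·BB·DA·DA·DA·DA·AC·D·DA·DA·AC·D·AC·D·BB·DA·DA
    A ↦ AC
    B ↦ DA
    C ↦ D
    D ↦ BB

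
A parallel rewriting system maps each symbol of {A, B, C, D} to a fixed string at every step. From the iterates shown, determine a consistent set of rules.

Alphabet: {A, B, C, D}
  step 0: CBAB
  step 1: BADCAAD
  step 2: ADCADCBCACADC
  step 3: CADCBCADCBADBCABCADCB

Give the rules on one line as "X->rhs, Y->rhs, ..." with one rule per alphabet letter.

A->CA, B->AD, C->B, D->DC

  step 2 ⇒ step 3: ADCADCBCACADC ⇒ CA·DC·B·CA·DC·B·AD·B·CA·B·CA·DC·B
    A ↦ CA
    B ↦ AD
    C ↦ B
    D ↦ DC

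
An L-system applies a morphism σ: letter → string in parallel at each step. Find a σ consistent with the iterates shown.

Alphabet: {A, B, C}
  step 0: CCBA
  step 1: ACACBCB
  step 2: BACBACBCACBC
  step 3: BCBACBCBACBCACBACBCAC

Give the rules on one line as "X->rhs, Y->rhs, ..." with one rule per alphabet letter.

A->B, B->BC, C->AC

  step 2 ⇒ step 3: BACBACBCACBC ⇒ BC·B·AC·BC·B·AC·BC·AC·B·AC·BC·AC
    A ↦ B
    B ↦ BC
    C ↦ AC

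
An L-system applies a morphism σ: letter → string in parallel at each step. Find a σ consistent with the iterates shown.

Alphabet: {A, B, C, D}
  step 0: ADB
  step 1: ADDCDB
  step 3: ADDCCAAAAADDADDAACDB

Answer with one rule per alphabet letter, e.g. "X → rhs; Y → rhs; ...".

A->ADD, B->DB, C->AA, D->C

  step 0 ⇒ step 1: ADB ⇒ ADD·C·DB
    A ↦ ADD
    B ↦ DB
    D ↦ C
    C ↦ AA  (constrained at step 1)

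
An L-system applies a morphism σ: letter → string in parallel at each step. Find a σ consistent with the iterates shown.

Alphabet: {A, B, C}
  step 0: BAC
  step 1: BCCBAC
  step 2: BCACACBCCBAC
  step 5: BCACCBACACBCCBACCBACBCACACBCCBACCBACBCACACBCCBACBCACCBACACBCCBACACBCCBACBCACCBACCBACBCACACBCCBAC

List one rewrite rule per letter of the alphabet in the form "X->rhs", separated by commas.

A->CB, B->BC, C->AC

  step 1 ⇒ step 2: BCCBAC ⇒ BC·AC·AC·BC·CB·AC
    A ↦ CB
    B ↦ BC
    C ↦ AC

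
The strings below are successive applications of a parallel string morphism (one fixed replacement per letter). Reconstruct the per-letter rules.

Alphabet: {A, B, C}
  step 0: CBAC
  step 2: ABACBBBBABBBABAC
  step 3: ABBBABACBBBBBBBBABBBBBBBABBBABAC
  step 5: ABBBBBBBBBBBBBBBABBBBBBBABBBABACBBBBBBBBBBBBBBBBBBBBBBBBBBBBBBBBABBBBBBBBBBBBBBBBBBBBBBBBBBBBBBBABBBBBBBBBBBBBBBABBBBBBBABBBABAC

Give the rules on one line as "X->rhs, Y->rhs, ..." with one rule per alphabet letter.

  step 2 ⇒ step 3: ABACBBBBABBBABAC ⇒ AB·BB·AB·AC·BB·BB·BB·BB·AB·BB·BB·BB·AB·BB·AB·AC
    A ↦ AB
    B ↦ BB
    C ↦ AC

A->AB, B->BB, C->AC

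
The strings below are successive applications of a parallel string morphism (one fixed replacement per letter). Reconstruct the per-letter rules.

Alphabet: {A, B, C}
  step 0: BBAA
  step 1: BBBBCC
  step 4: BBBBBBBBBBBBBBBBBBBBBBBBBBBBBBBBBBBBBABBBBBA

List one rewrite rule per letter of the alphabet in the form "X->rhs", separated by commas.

A->C, B->BB, C->BA

  step 0 ⇒ step 1: BBAA ⇒ BB·BB·C·C
    A ↦ C
    B ↦ BB
    C ↦ BA  (constrained at step 1)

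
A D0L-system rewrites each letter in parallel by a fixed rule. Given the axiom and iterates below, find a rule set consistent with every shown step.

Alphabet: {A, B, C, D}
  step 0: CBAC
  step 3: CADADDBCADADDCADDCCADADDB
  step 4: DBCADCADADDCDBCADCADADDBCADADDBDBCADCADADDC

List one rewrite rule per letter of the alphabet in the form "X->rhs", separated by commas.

  step 3 ⇒ step 4: CADADDBCADADDCADDCCADADDB ⇒ DB·C·AD·C·AD·AD·DC·DB·C·AD·C·AD·AD·DB·C·AD·AD·DB·DB·C·AD·C·AD·AD·DC
    A ↦ C
    B ↦ DC
    C ↦ DB
    D ↦ AD

A->C, B->DC, C->DB, D->AD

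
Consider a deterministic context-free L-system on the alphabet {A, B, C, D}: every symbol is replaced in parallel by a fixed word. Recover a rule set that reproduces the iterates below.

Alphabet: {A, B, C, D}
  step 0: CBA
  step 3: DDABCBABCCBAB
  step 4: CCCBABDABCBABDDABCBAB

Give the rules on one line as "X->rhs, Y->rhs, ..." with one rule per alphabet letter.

A->CB, B->AB, C->D, D->C

  step 3 ⇒ step 4: DDABCBABCCBAB ⇒ C·C·CB·AB·D·AB·CB·AB·D·D·AB·CB·AB
    A ↦ CB
    B ↦ AB
    C ↦ D
    D ↦ C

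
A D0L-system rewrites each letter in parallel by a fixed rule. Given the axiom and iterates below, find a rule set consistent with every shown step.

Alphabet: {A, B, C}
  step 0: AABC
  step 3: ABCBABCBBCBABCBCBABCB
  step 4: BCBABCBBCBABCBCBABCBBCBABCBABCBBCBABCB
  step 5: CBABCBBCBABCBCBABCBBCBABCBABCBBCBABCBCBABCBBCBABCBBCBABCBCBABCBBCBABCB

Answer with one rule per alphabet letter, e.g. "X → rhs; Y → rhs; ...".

  step 4 ⇒ step 5: BCBABCBBCBABCBCBABCBBCBABCBABCBBCBABCB ⇒ CB·AB·CB·B·CB·AB·CB·CB·AB·CB·B·CB·AB·CB·AB·CB·B·CB·AB·CB·CB·AB·CB·B·CB·AB·CB·B·CB·AB·CB·CB·AB·CB·B·CB·AB·CB
    A ↦ B
    B ↦ CB
    C ↦ AB

A->B, B->CB, C->AB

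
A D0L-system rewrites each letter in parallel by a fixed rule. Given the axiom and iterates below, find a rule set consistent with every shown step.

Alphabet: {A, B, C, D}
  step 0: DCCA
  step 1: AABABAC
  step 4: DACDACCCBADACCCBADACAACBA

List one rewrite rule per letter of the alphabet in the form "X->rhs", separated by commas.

  step 0 ⇒ step 1: DCCA ⇒ AA·BA·BA·C
    A ↦ C
    C ↦ BA
    D ↦ AA
    B ↦ DA  (constrained at step 1)

A->C, B->DA, C->BA, D->AA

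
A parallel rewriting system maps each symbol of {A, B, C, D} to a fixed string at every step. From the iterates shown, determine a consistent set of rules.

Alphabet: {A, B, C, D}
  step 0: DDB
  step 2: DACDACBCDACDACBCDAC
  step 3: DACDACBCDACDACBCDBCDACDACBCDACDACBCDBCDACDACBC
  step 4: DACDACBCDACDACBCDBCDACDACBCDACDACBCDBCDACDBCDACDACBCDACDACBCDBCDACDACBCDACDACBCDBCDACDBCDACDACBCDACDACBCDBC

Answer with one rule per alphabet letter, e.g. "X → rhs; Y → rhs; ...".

A->DAC, B->D, C->BC, D->DAC

  step 3 ⇒ step 4: DACDACBCDACDACBCDBCDACDACBCDACDACBCDBCDACDACBC ⇒ DAC·DAC·BC·DAC·DAC·BC·D·BC·DAC·DAC·BC·DAC·DAC·BC·D·BC·DAC·D·BC·DAC·DAC·BC·DAC·DAC·BC·D·BC·DAC·DAC·BC·DAC·DAC·BC·D·BC·DAC·D·BC·DAC·DAC·BC·DAC·DAC·BC·D·BC
    A ↦ DAC
    B ↦ D
    C ↦ BC
    D ↦ DAC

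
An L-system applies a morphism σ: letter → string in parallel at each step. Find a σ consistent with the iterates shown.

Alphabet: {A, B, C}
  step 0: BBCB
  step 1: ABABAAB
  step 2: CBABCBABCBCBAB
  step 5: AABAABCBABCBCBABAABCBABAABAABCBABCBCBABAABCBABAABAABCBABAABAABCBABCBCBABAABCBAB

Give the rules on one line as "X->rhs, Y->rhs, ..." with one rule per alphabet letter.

A->CB, B->AB, C->A

  step 1 ⇒ step 2: ABABAAB ⇒ CB·AB·CB·AB·CB·CB·AB
    A ↦ CB
    B ↦ AB
  step 0 ⇒ step 1: BBCB ⇒ AB·AB·A·AB
    C ↦ A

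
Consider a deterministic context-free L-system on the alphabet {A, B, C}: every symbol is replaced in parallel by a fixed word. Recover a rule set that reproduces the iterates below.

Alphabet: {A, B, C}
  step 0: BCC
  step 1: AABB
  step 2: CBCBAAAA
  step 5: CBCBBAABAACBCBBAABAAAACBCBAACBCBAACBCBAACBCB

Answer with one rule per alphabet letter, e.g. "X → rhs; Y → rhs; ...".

  step 1 ⇒ step 2: AABB ⇒ CB·CB·AA·AA
    A ↦ CB
    B ↦ AA
  step 0 ⇒ step 1: BCC ⇒ AA·B·B
    C ↦ B

A->CB, B->AA, C->B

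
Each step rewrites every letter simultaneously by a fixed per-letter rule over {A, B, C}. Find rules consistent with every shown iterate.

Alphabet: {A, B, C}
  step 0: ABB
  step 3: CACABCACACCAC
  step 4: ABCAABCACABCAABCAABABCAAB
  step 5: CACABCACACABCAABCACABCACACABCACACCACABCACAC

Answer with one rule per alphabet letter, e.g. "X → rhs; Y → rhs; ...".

A->CA, B->C, C->AB

  step 4 ⇒ step 5: ABCAABCACABCAABCAABABCAAB ⇒ CA·C·AB·CA·CA·C·AB·CA·AB·CA·C·AB·CA·CA·C·AB·CA·CA·C·CA·C·AB·CA·CA·C
    A ↦ CA
    B ↦ C
    C ↦ AB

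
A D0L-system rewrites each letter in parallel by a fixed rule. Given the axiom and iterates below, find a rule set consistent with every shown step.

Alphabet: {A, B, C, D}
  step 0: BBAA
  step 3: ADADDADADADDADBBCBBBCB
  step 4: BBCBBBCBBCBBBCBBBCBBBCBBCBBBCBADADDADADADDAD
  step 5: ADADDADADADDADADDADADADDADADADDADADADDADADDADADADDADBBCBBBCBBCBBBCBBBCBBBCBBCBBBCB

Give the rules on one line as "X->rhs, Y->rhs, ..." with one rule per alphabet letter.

A->B, B->AD, C->D, D->BCB

  step 4 ⇒ step 5: BBCBBBCBBCBBBCBBBCBBBCBBCBBBCBADADDADADADDAD ⇒ AD·AD·D·AD·AD·AD·D·AD·AD·D·AD·AD·AD·D·AD·AD·AD·D·AD·AD·AD·D·AD·AD·D·AD·AD·AD·D·AD·B·BCB·B·BCB·BCB·B·BCB·B·BCB·B·BCB·BCB·B·BCB
    A ↦ B
    B ↦ AD
    C ↦ D
    D ↦ BCB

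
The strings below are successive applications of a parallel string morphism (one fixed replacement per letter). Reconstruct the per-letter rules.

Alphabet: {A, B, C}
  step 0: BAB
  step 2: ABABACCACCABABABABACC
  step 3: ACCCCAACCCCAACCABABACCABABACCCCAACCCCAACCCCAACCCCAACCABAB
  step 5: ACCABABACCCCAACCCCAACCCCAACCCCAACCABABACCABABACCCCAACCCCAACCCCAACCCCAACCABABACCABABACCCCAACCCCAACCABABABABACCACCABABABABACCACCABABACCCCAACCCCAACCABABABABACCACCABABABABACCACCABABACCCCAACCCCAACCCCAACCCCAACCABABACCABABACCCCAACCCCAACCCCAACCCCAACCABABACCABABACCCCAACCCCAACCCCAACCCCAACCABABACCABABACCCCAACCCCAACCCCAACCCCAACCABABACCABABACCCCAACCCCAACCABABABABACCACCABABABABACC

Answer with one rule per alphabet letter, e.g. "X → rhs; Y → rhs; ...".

  step 2 ⇒ step 3: ABABACCACCABABABABACC ⇒ ACC·CCA·ACC·CCA·ACC·AB·AB·ACC·AB·AB·ACC·CCA·ACC·CCA·ACC·CCA·ACC·CCA·ACC·AB·AB
    A ↦ ACC
    B ↦ CCA
    C ↦ AB

A->ACC, B->CCA, C->AB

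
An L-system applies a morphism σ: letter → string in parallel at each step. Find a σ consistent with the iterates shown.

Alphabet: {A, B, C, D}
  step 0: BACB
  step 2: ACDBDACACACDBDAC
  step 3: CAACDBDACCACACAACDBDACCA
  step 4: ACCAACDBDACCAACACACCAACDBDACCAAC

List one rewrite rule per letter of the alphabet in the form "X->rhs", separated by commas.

  step 3 ⇒ step 4: CAACDBDACCACACAACDBDACCA ⇒ A·C·C·A·AC·DBD·AC·C·A·A·C·A·C·A·C·C·A·AC·DBD·AC·C·A·A·C
    A ↦ C
    B ↦ DBD
    C ↦ A
    D ↦ AC

A->C, B->DBD, C->A, D->AC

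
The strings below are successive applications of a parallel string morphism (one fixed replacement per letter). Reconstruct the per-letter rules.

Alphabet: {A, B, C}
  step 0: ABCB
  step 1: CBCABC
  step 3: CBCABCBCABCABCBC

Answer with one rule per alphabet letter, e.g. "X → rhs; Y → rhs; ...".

  step 0 ⇒ step 1: ABCB ⇒ CB·C·AB·C
    A ↦ CB
    B ↦ C
    C ↦ AB

A->CB, B->C, C->AB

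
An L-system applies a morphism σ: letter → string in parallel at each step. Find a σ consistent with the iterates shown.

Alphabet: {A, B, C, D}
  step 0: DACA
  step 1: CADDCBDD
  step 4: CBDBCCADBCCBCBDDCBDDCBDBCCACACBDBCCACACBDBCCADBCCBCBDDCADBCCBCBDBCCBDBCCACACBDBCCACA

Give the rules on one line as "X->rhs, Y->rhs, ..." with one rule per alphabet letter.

  step 0 ⇒ step 1: DACA ⇒ CA·DD·CB·DD
    A ↦ DD
    C ↦ CB
    D ↦ CA
    B ↦ DBC  (constrained at step 1)

A->DD, B->DBC, C->CB, D->CA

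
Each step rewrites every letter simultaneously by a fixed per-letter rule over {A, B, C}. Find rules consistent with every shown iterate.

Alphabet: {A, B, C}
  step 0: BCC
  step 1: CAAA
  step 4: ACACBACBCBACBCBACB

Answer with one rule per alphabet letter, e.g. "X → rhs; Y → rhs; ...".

A->CB, B->CA, C->A

  step 0 ⇒ step 1: BCC ⇒ CA·A·A
    B ↦ CA
    C ↦ A
    A ↦ CB  (constrained at step 1)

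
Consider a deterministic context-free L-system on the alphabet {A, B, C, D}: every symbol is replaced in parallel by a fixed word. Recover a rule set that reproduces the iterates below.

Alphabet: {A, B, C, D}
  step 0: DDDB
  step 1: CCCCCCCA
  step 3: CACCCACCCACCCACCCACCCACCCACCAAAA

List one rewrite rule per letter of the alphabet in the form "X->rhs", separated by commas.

A->AA, B->CA, C->BD, D->CC

  step 0 ⇒ step 1: DDDB ⇒ CC·CC·CC·CA
    B ↦ CA
    D ↦ CC
    A ↦ AA  (constrained at step 1)
    C ↦ BD  (constrained at step 1)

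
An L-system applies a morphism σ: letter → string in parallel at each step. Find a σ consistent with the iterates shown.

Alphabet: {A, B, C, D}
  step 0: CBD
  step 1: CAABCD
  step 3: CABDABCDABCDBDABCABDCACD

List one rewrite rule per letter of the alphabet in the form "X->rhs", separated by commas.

  step 0 ⇒ step 1: CBD ⇒ CA·AB·CD
    B ↦ AB
    C ↦ CA
    D ↦ CD
    A ↦ BD  (constrained at step 1)

A->BD, B->AB, C->CA, D->CD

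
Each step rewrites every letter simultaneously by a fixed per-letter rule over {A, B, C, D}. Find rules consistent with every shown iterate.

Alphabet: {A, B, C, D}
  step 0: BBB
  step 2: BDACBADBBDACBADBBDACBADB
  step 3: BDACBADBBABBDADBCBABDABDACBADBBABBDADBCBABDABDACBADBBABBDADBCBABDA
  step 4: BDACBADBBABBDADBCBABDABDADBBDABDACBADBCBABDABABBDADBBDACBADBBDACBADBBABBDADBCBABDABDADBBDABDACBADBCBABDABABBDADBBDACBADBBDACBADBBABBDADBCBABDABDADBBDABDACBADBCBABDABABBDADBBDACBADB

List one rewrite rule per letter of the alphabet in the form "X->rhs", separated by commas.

  step 3 ⇒ step 4: BDACBADBBABBDADBCBABDABDACBADBBABBDADBCBABDABDACBADBBABBDADBCBABDA ⇒ BDA·CBA·DB·BAB·BDA·DB·CBA·BDA·BDA·DB·BDA·BDA·CBA·DB·CBA·BDA·BAB·BDA·DB·BDA·CBA·DB·BDA·CBA·DB·BAB·BDA·DB·CBA·BDA·BDA·DB·BDA·BDA·CBA·DB·CBA·BDA·BAB·BDA·DB·BDA·CBA·DB·BDA·CBA·DB·BAB·BDA·DB·CBA·BDA·BDA·DB·BDA·BDA·CBA·DB·CBA·BDA·BAB·BDA·DB·BDA·CBA·DB
    A ↦ DB
    B ↦ BDA
    C ↦ BAB
    D ↦ CBA

A->DB, B->BDA, C->BAB, D->CBA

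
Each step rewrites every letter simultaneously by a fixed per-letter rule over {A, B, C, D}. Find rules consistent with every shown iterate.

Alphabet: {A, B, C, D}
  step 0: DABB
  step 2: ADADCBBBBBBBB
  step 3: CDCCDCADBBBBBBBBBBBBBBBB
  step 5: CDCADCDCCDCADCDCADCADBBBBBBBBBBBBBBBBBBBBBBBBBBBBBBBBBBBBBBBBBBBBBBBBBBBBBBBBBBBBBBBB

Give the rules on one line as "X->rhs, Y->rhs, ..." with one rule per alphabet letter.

A->CD, B->BB, C->AD, D->C

  step 2 ⇒ step 3: ADADCBBBBBBBB ⇒ CD·C·CD·C·AD·BB·BB·BB·BB·BB·BB·BB·BB
    A ↦ CD
    B ↦ BB
    C ↦ AD
    D ↦ C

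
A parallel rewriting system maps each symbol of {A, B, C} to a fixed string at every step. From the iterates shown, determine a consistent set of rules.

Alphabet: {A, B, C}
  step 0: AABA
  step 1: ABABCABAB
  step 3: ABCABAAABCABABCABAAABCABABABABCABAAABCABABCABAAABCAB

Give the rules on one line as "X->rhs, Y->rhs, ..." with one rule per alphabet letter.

A->AB, B->CAB, C->AA

  step 0 ⇒ step 1: AABA ⇒ AB·AB·CAB·AB
    A ↦ AB
    B ↦ CAB
    C ↦ AA  (constrained at step 1)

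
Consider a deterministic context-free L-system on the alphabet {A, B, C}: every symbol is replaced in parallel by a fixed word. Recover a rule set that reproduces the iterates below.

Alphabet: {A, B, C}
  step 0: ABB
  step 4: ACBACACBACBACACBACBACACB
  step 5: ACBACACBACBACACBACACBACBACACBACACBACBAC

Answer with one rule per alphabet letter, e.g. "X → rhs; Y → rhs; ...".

  step 4 ⇒ step 5: ACBACACBACBACACBACBACACB ⇒ AC·B·AC·AC·B·AC·B·AC·AC·B·AC·AC·B·AC·B·AC·AC·B·AC·AC·B·AC·B·AC
    A ↦ AC
    B ↦ AC
    C ↦ B

A->AC, B->AC, C->B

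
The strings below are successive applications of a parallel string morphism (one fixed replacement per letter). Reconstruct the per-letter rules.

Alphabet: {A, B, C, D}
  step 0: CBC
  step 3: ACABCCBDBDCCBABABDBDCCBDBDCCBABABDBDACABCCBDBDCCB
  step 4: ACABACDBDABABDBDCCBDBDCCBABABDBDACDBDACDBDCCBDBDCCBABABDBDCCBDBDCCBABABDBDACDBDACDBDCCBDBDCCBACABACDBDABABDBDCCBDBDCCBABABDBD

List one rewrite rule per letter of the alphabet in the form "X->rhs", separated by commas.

A->AC, B->DBD, C->AB, D->CCB

  step 3 ⇒ step 4: ACABCCBDBDCCBABABDBDCCBDBDCCBABABDBDACABCCBDBDCCB ⇒ AC·AB·AC·DBD·AB·AB·DBD·CCB·DBD·CCB·AB·AB·DBD·AC·DBD·AC·DBD·CCB·DBD·CCB·AB·AB·DBD·CCB·DBD·CCB·AB·AB·DBD·AC·DBD·AC·DBD·CCB·DBD·CCB·AC·AB·AC·DBD·AB·AB·DBD·CCB·DBD·CCB·AB·AB·DBD
    A ↦ AC
    B ↦ DBD
    C ↦ AB
    D ↦ CCB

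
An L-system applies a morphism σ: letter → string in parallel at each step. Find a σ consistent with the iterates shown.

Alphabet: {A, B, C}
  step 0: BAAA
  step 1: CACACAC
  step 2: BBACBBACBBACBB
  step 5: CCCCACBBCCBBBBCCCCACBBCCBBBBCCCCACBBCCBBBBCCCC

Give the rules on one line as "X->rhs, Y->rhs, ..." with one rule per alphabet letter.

  step 1 ⇒ step 2: CACACAC ⇒ BB·AC·BB·AC·BB·AC·BB
    A ↦ AC
    C ↦ BB
  step 0 ⇒ step 1: BAAA ⇒ C·AC·AC·AC
    B ↦ C

A->AC, B->C, C->BB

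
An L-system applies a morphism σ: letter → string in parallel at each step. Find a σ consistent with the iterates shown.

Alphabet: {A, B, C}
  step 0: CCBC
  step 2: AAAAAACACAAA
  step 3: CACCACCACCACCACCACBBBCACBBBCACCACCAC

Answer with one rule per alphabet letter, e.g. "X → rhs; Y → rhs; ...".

A->CAC, B->A, C->BBB

  step 2 ⇒ step 3: AAAAAACACAAA ⇒ CAC·CAC·CAC·CAC·CAC·CAC·BBB·CAC·BBB·CAC·CAC·CAC
    A ↦ CAC
    C ↦ BBB
    B ↦ A  (constrained at step 0)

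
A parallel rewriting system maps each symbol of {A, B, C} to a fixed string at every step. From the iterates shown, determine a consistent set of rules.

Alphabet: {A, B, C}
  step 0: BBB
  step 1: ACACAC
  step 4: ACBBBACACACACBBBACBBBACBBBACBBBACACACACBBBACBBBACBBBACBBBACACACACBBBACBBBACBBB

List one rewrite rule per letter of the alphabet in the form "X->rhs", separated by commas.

A->ACB, B->AC, C->BB

  step 0 ⇒ step 1: BBB ⇒ AC·AC·AC
    B ↦ AC
    A ↦ ACB  (constrained at step 1)
    C ↦ BB  (constrained at step 1)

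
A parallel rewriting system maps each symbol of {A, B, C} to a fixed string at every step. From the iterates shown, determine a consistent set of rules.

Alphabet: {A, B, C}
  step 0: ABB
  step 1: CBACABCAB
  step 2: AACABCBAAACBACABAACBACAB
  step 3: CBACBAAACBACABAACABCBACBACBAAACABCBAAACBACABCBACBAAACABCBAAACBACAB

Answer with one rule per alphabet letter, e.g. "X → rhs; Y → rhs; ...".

A->CBA, B->CAB, C->AA

  step 2 ⇒ step 3: AACABCBAAACBACABAACBACAB ⇒ CBA·CBA·AA·CBA·CAB·AA·CAB·CBA·CBA·CBA·AA·CAB·CBA·AA·CBA·CAB·CBA·CBA·AA·CAB·CBA·AA·CBA·CAB
    A ↦ CBA
    B ↦ CAB
    C ↦ AA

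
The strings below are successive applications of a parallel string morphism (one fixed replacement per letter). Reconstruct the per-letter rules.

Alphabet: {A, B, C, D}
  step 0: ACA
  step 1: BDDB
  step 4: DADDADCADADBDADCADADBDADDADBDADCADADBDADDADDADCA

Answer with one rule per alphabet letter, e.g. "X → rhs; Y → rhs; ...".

A->B, B->CA, C->DD, D->DAD

  step 0 ⇒ step 1: ACA ⇒ B·DD·B
    A ↦ B
    C ↦ DD
    B ↦ CA  (constrained at step 1)
    D ↦ DAD  (constrained at step 1)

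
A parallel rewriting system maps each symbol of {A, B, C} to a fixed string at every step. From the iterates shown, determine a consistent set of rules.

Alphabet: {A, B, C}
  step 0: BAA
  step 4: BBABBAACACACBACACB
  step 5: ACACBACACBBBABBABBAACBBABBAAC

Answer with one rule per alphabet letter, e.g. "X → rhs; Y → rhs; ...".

  step 4 ⇒ step 5: BBABBAACACACBACACB ⇒ AC·AC·B·AC·AC·B·B·BA·B·BA·B·BA·AC·B·BA·B·BA·AC
    A ↦ B
    B ↦ AC
    C ↦ BA

A->B, B->AC, C->BA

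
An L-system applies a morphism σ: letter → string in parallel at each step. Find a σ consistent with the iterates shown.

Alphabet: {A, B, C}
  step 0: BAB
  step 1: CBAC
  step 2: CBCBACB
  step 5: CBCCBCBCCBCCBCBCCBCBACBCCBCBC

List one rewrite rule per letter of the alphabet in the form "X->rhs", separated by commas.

  step 1 ⇒ step 2: CBAC ⇒ CB·C·BA·CB
    A ↦ BA
    B ↦ C
    C ↦ CB

A->BA, B->C, C->CB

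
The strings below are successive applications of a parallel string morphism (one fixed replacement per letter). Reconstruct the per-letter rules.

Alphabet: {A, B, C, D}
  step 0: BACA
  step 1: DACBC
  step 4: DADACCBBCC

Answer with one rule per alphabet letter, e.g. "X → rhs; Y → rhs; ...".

  step 0 ⇒ step 1: BACA ⇒ DA·C·B·C
    A ↦ C
    B ↦ DA
    C ↦ B
    D ↦ C  (constrained at step 1)

A->C, B->DA, C->B, D->C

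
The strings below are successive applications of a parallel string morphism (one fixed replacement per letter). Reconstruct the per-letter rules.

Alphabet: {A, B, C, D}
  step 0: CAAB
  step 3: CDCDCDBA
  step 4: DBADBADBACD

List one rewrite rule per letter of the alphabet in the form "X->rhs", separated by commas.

A->D, B->C, C->D, D->BA

  step 3 ⇒ step 4: CDCDCDBA ⇒ D·BA·D·BA·D·BA·C·D
    A ↦ D
    B ↦ C
    C ↦ D
    D ↦ BA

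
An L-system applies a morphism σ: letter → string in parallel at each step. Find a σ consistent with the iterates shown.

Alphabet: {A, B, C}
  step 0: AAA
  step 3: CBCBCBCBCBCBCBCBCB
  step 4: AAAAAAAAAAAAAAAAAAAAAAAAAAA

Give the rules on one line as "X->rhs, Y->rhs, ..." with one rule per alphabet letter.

  step 3 ⇒ step 4: CBCBCBCBCBCBCBCBCB ⇒ AA·A·AA·A·AA·A·AA·A·AA·A·AA·A·AA·A·AA·A·AA·A
    B ↦ A
    C ↦ AA
    A ↦ CB  (constrained at step 0)

A->CB, B->A, C->AA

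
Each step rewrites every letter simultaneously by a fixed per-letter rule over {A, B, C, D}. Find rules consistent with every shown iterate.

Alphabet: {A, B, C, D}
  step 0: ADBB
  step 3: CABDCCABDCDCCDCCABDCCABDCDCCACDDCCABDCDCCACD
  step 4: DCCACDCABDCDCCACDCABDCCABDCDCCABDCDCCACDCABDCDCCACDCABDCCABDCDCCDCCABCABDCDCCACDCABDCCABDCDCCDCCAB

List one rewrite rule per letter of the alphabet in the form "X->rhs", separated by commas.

A->C, B->ACD, C->DC, D->CAB

  step 3 ⇒ step 4: CABDCCABDCDCCDCCABDCCABDCDCCACDDCCABDCDCCACD ⇒ DC·C·ACD·CAB·DC·DC·C·ACD·CAB·DC·CAB·DC·DC·CAB·DC·DC·C·ACD·CAB·DC·DC·C·ACD·CAB·DC·CAB·DC·DC·C·DC·CAB·CAB·DC·DC·C·ACD·CAB·DC·CAB·DC·DC·C·DC·CAB
    A ↦ C
    B ↦ ACD
    C ↦ DC
    D ↦ CAB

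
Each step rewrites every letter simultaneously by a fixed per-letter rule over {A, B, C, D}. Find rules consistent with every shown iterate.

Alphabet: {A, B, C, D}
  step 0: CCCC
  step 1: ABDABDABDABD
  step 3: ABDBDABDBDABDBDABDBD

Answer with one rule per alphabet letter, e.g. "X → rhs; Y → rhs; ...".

  step 0 ⇒ step 1: CCCC ⇒ ABD·ABD·ABD·ABD
    C ↦ ABD
    A ↦ C  (constrained at step 1)
    B ↦ D  (constrained at step 1)
    D ↦ B  (constrained at step 1)

A->C, B->D, C->ABD, D->B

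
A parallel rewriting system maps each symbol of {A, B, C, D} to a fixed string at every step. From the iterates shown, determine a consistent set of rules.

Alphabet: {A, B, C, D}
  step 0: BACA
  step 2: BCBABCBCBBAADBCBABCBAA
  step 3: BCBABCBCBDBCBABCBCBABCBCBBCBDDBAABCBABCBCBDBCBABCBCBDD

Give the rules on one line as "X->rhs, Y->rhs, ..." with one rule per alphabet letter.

A->D, B->BCB, C->ABC, D->BAA

  step 2 ⇒ step 3: BCBABCBCBBAADBCBABCBAA ⇒ BCB·ABC·BCB·D·BCB·ABC·BCB·ABC·BCB·BCB·D·D·BAA·BCB·ABC·BCB·D·BCB·ABC·BCB·D·D
    A ↦ D
    B ↦ BCB
    C ↦ ABC
    D ↦ BAA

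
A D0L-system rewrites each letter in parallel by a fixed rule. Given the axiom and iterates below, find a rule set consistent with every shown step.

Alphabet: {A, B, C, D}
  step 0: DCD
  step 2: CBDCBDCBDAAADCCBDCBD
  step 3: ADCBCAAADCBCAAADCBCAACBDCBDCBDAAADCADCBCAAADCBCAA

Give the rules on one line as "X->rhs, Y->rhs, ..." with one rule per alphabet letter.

  step 2 ⇒ step 3: CBDCBDCBDAAADCCBDCBD ⇒ ADC·BC·AA·ADC·BC·AA·ADC·BC·AA·CBD·CBD·CBD·AA·ADC·ADC·BC·AA·ADC·BC·AA
    A ↦ CBD
    B ↦ BC
    C ↦ ADC
    D ↦ AA

A->CBD, B->BC, C->ADC, D->AA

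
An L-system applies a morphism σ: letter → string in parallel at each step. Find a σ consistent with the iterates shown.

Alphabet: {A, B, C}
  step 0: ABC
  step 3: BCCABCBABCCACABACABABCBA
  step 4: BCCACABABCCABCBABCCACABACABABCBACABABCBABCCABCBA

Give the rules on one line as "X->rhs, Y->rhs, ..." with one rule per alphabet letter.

A->BA, B->BC, C->CA

  step 3 ⇒ step 4: BCCABCBABCCACABACABABCBA ⇒ BC·CA·CA·BA·BC·CA·BC·BA·BC·CA·CA·BA·CA·BA·BC·BA·CA·BA·BC·BA·BC·CA·BC·BA
    A ↦ BA
    B ↦ BC
    C ↦ CA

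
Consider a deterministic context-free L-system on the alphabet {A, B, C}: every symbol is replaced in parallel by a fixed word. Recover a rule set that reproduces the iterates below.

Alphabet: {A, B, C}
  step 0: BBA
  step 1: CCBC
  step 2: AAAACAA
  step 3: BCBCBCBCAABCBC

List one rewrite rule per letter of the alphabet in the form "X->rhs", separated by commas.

  step 2 ⇒ step 3: AAAACAA ⇒ BC·BC·BC·BC·AA·BC·BC
    A ↦ BC
    C ↦ AA
  step 0 ⇒ step 1: BBA ⇒ C·C·BC
    B ↦ C

A->BC, B->C, C->AA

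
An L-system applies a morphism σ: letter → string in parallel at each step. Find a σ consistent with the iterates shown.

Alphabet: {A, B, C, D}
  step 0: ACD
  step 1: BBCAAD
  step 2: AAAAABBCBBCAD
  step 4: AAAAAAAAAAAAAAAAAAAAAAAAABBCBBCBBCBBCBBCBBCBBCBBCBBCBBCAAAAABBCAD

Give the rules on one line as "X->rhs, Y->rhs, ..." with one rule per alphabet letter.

  step 1 ⇒ step 2: BBCAAD ⇒ AA·AA·A·BBC·BBC·AD
    A ↦ BBC
    B ↦ AA
    C ↦ A
    D ↦ AD

A->BBC, B->AA, C->A, D->AD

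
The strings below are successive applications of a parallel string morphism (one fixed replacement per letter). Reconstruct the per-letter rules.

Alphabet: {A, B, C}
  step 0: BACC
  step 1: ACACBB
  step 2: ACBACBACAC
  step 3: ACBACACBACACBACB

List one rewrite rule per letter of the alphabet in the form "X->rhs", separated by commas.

  step 2 ⇒ step 3: ACBACBACAC ⇒ AC·B·AC·AC·B·AC·AC·B·AC·B
    A ↦ AC
    B ↦ AC
    C ↦ B

A->AC, B->AC, C->B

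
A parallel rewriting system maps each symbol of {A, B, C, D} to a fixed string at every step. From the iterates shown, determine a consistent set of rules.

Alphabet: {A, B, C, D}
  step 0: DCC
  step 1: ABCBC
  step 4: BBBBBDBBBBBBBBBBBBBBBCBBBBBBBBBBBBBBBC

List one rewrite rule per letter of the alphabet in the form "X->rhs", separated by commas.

A->BD, B->BB, C->BC, D->A

  step 0 ⇒ step 1: DCC ⇒ A·BC·BC
    C ↦ BC
    D ↦ A
    A ↦ BD  (constrained at step 1)
    B ↦ BB  (constrained at step 1)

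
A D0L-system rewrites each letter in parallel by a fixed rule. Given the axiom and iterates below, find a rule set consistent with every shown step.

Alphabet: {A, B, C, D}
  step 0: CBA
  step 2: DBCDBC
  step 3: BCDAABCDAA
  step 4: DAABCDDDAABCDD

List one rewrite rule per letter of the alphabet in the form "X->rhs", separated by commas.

  step 3 ⇒ step 4: BCDAABCDAA ⇒ DA·A·BC·D·D·DA·A·BC·D·D
    A ↦ D
    B ↦ DA
    C ↦ A
    D ↦ BC

A->D, B->DA, C->A, D->BC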